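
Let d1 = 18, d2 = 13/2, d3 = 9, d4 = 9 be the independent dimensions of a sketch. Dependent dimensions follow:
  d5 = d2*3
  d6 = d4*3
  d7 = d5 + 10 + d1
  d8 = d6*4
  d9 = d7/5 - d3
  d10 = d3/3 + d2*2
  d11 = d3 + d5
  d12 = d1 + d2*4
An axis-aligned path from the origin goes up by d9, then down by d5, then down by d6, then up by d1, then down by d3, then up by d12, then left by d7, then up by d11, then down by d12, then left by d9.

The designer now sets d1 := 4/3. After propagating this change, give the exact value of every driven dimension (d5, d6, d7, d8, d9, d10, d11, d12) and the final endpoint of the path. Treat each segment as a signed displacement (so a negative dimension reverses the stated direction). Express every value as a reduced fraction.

d5 = 39/2
d6 = 27
d7 = 185/6
d8 = 108
d9 = -17/6
d10 = 16
d11 = 57/2
d12 = 82/3
endpoint = (-28, -57/2)

Apply edit: d1 := 4/3
  d5 = d2*3 = 39/2
  d6 = d4*3 = 27
  d7 = d5 + 10 + d1 = 185/6
  d8 = d6*4 = 108
  d9 = d7/5 - d3 = -17/6
  d10 = d3/3 + d2*2 = 16
  d11 = d3 + d5 = 57/2
  d12 = d1 + d2*4 = 82/3
Walk from origin (0, 0):
  seg 1: up by d9 = -17/6 → (0, -17/6)
  seg 2: down by d5 = 39/2 → (0, -67/3)
  seg 3: down by d6 = 27 → (0, -148/3)
  seg 4: up by d1 = 4/3 → (0, -48)
  seg 5: down by d3 = 9 → (0, -57)
  seg 6: up by d12 = 82/3 → (0, -89/3)
  seg 7: left by d7 = 185/6 → (-185/6, -89/3)
  seg 8: up by d11 = 57/2 → (-185/6, -7/6)
  seg 9: down by d12 = 82/3 → (-185/6, -57/2)
  seg 10: left by d9 = -17/6 → (-28, -57/2)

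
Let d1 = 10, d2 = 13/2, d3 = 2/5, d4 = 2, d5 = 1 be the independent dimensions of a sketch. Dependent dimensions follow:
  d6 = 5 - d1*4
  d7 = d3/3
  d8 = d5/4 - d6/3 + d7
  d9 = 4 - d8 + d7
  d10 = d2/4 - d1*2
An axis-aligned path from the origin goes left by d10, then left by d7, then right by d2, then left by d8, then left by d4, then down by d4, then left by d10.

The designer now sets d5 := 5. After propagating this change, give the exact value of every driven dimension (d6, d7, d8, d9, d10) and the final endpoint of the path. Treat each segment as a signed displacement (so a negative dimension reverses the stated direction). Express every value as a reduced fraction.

d6 = -35
d7 = 2/15
d8 = 261/20
d9 = -107/12
d10 = -147/8
endpoint = (421/15, -2)

Apply edit: d5 := 5
  d6 = 5 - d1*4 = -35
  d7 = d3/3 = 2/15
  d8 = d5/4 - d6/3 + d7 = 261/20
  d9 = 4 - d8 + d7 = -107/12
  d10 = d2/4 - d1*2 = -147/8
Walk from origin (0, 0):
  seg 1: left by d10 = -147/8 → (147/8, 0)
  seg 2: left by d7 = 2/15 → (2189/120, 0)
  seg 3: right by d2 = 13/2 → (2969/120, 0)
  seg 4: left by d8 = 261/20 → (1403/120, 0)
  seg 5: left by d4 = 2 → (1163/120, 0)
  seg 6: down by d4 = 2 → (1163/120, -2)
  seg 7: left by d10 = -147/8 → (421/15, -2)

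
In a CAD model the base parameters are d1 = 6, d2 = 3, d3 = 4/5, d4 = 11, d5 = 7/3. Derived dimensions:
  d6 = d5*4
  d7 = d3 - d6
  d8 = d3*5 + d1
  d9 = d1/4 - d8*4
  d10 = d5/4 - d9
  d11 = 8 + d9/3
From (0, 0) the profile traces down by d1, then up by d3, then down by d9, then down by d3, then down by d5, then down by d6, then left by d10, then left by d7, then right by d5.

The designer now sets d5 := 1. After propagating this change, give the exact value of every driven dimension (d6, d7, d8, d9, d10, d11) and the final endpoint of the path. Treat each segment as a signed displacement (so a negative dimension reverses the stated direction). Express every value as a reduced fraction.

d6 = 4
d7 = -16/5
d8 = 10
d9 = -77/2
d10 = 155/4
d11 = -29/6
endpoint = (-691/20, 55/2)

Apply edit: d5 := 1
  d6 = d5*4 = 4
  d7 = d3 - d6 = -16/5
  d8 = d3*5 + d1 = 10
  d9 = d1/4 - d8*4 = -77/2
  d10 = d5/4 - d9 = 155/4
  d11 = 8 + d9/3 = -29/6
Walk from origin (0, 0):
  seg 1: down by d1 = 6 → (0, -6)
  seg 2: up by d3 = 4/5 → (0, -26/5)
  seg 3: down by d9 = -77/2 → (0, 333/10)
  seg 4: down by d3 = 4/5 → (0, 65/2)
  seg 5: down by d5 = 1 → (0, 63/2)
  seg 6: down by d6 = 4 → (0, 55/2)
  seg 7: left by d10 = 155/4 → (-155/4, 55/2)
  seg 8: left by d7 = -16/5 → (-711/20, 55/2)
  seg 9: right by d5 = 1 → (-691/20, 55/2)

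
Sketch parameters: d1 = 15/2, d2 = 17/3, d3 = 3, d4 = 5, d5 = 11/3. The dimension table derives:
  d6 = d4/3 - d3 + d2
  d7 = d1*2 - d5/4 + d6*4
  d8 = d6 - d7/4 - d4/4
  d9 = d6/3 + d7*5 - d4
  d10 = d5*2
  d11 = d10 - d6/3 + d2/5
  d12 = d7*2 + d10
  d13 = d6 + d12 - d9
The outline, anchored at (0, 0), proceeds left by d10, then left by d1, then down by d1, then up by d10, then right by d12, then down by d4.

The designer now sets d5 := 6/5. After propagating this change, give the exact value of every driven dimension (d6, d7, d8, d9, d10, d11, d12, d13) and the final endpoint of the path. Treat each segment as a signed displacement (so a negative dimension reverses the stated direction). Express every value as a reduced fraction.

Apply edit: d5 := 6/5
  d6 = d4/3 - d3 + d2 = 13/3
  d7 = d1*2 - d5/4 + d6*4 = 961/30
  d8 = d6 - d7/4 - d4/4 = -197/40
  d9 = d6/3 + d7*5 - d4 = 2819/18
  d10 = d5*2 = 12/5
  d11 = d10 - d6/3 + d2/5 = 94/45
  d12 = d7*2 + d10 = 997/15
  d13 = d6 + d12 - d9 = -7723/90
Walk from origin (0, 0):
  seg 1: left by d10 = 12/5 → (-12/5, 0)
  seg 2: left by d1 = 15/2 → (-99/10, 0)
  seg 3: down by d1 = 15/2 → (-99/10, -15/2)
  seg 4: up by d10 = 12/5 → (-99/10, -51/10)
  seg 5: right by d12 = 997/15 → (1697/30, -51/10)
  seg 6: down by d4 = 5 → (1697/30, -101/10)

d6 = 13/3
d7 = 961/30
d8 = -197/40
d9 = 2819/18
d10 = 12/5
d11 = 94/45
d12 = 997/15
d13 = -7723/90
endpoint = (1697/30, -101/10)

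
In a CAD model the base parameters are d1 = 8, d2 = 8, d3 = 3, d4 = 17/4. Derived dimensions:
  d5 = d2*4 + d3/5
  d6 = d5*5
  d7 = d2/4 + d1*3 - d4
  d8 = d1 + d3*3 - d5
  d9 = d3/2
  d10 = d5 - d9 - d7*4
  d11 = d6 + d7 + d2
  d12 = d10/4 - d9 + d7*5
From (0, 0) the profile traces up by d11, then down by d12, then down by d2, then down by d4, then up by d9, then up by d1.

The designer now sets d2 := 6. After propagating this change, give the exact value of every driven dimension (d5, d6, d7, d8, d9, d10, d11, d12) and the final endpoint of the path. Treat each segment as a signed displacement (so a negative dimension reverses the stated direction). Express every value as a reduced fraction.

Apply edit: d2 := 6
  d5 = d2*4 + d3/5 = 123/5
  d6 = d5*5 = 123
  d7 = d2/4 + d1*3 - d4 = 85/4
  d8 = d1 + d3*3 - d5 = -38/5
  d9 = d3/2 = 3/2
  d10 = d5 - d9 - d7*4 = -619/10
  d11 = d6 + d7 + d2 = 601/4
  d12 = d10/4 - d9 + d7*5 = 3571/40
Walk from origin (0, 0):
  seg 1: up by d11 = 601/4 → (0, 601/4)
  seg 2: down by d12 = 3571/40 → (0, 2439/40)
  seg 3: down by d2 = 6 → (0, 2199/40)
  seg 4: down by d4 = 17/4 → (0, 2029/40)
  seg 5: up by d9 = 3/2 → (0, 2089/40)
  seg 6: up by d1 = 8 → (0, 2409/40)

d5 = 123/5
d6 = 123
d7 = 85/4
d8 = -38/5
d9 = 3/2
d10 = -619/10
d11 = 601/4
d12 = 3571/40
endpoint = (0, 2409/40)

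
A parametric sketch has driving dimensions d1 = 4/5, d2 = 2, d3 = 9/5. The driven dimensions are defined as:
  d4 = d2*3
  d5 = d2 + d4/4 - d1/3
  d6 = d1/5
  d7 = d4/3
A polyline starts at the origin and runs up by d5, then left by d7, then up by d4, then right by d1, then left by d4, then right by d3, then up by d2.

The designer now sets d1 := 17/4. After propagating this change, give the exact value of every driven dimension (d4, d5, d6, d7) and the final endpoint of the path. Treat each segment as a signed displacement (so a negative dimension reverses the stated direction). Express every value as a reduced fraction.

d4 = 6
d5 = 25/12
d6 = 17/20
d7 = 2
endpoint = (-39/20, 121/12)

Apply edit: d1 := 17/4
  d4 = d2*3 = 6
  d5 = d2 + d4/4 - d1/3 = 25/12
  d6 = d1/5 = 17/20
  d7 = d4/3 = 2
Walk from origin (0, 0):
  seg 1: up by d5 = 25/12 → (0, 25/12)
  seg 2: left by d7 = 2 → (-2, 25/12)
  seg 3: up by d4 = 6 → (-2, 97/12)
  seg 4: right by d1 = 17/4 → (9/4, 97/12)
  seg 5: left by d4 = 6 → (-15/4, 97/12)
  seg 6: right by d3 = 9/5 → (-39/20, 97/12)
  seg 7: up by d2 = 2 → (-39/20, 121/12)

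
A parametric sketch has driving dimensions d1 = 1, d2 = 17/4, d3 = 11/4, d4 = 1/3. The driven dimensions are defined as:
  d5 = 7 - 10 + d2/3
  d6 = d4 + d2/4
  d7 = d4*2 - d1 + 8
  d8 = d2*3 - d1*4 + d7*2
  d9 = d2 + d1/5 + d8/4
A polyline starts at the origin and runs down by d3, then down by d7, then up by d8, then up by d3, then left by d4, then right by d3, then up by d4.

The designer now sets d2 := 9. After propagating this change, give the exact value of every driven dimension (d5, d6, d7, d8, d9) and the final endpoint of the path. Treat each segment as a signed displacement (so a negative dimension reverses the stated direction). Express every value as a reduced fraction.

d5 = 0
d6 = 31/12
d7 = 23/3
d8 = 115/3
d9 = 1127/60
endpoint = (29/12, 31)

Apply edit: d2 := 9
  d5 = 7 - 10 + d2/3 = 0
  d6 = d4 + d2/4 = 31/12
  d7 = d4*2 - d1 + 8 = 23/3
  d8 = d2*3 - d1*4 + d7*2 = 115/3
  d9 = d2 + d1/5 + d8/4 = 1127/60
Walk from origin (0, 0):
  seg 1: down by d3 = 11/4 → (0, -11/4)
  seg 2: down by d7 = 23/3 → (0, -125/12)
  seg 3: up by d8 = 115/3 → (0, 335/12)
  seg 4: up by d3 = 11/4 → (0, 92/3)
  seg 5: left by d4 = 1/3 → (-1/3, 92/3)
  seg 6: right by d3 = 11/4 → (29/12, 92/3)
  seg 7: up by d4 = 1/3 → (29/12, 31)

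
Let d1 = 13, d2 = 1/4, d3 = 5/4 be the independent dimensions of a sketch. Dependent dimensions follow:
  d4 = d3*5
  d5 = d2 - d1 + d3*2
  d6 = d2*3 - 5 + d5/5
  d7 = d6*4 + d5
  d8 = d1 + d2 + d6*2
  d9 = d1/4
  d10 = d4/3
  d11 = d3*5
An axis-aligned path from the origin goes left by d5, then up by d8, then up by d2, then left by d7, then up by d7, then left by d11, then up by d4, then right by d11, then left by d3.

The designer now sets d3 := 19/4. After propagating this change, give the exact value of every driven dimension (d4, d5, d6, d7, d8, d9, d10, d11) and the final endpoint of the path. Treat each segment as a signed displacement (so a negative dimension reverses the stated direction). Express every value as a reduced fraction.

d4 = 95/4
d5 = -13/4
d6 = -49/10
d7 = -457/20
d8 = 69/20
d9 = 13/4
d10 = 95/12
d11 = 95/4
endpoint = (427/20, 23/5)

Apply edit: d3 := 19/4
  d4 = d3*5 = 95/4
  d5 = d2 - d1 + d3*2 = -13/4
  d6 = d2*3 - 5 + d5/5 = -49/10
  d7 = d6*4 + d5 = -457/20
  d8 = d1 + d2 + d6*2 = 69/20
  d9 = d1/4 = 13/4
  d10 = d4/3 = 95/12
  d11 = d3*5 = 95/4
Walk from origin (0, 0):
  seg 1: left by d5 = -13/4 → (13/4, 0)
  seg 2: up by d8 = 69/20 → (13/4, 69/20)
  seg 3: up by d2 = 1/4 → (13/4, 37/10)
  seg 4: left by d7 = -457/20 → (261/10, 37/10)
  seg 5: up by d7 = -457/20 → (261/10, -383/20)
  seg 6: left by d11 = 95/4 → (47/20, -383/20)
  seg 7: up by d4 = 95/4 → (47/20, 23/5)
  seg 8: right by d11 = 95/4 → (261/10, 23/5)
  seg 9: left by d3 = 19/4 → (427/20, 23/5)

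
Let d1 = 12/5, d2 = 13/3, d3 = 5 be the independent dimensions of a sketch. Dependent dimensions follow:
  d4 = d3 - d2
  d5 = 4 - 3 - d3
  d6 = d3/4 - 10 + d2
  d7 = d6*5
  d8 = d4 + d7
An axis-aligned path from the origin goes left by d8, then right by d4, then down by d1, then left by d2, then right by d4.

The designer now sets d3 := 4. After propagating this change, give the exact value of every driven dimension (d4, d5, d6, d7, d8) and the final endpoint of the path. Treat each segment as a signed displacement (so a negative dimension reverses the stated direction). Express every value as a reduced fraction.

Apply edit: d3 := 4
  d4 = d3 - d2 = -1/3
  d5 = 4 - 3 - d3 = -3
  d6 = d3/4 - 10 + d2 = -14/3
  d7 = d6*5 = -70/3
  d8 = d4 + d7 = -71/3
Walk from origin (0, 0):
  seg 1: left by d8 = -71/3 → (71/3, 0)
  seg 2: right by d4 = -1/3 → (70/3, 0)
  seg 3: down by d1 = 12/5 → (70/3, -12/5)
  seg 4: left by d2 = 13/3 → (19, -12/5)
  seg 5: right by d4 = -1/3 → (56/3, -12/5)

d4 = -1/3
d5 = -3
d6 = -14/3
d7 = -70/3
d8 = -71/3
endpoint = (56/3, -12/5)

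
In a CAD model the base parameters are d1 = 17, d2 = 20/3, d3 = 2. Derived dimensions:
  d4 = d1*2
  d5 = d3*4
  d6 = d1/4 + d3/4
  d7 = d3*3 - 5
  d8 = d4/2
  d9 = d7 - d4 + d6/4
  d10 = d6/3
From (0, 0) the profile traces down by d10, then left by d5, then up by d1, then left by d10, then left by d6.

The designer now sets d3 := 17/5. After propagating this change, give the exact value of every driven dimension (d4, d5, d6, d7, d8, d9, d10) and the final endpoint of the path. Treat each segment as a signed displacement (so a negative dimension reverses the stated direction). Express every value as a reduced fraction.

Apply edit: d3 := 17/5
  d4 = d1*2 = 34
  d5 = d3*4 = 68/5
  d6 = d1/4 + d3/4 = 51/10
  d7 = d3*3 - 5 = 26/5
  d8 = d4/2 = 17
  d9 = d7 - d4 + d6/4 = -1101/40
  d10 = d6/3 = 17/10
Walk from origin (0, 0):
  seg 1: down by d10 = 17/10 → (0, -17/10)
  seg 2: left by d5 = 68/5 → (-68/5, -17/10)
  seg 3: up by d1 = 17 → (-68/5, 153/10)
  seg 4: left by d10 = 17/10 → (-153/10, 153/10)
  seg 5: left by d6 = 51/10 → (-102/5, 153/10)

d4 = 34
d5 = 68/5
d6 = 51/10
d7 = 26/5
d8 = 17
d9 = -1101/40
d10 = 17/10
endpoint = (-102/5, 153/10)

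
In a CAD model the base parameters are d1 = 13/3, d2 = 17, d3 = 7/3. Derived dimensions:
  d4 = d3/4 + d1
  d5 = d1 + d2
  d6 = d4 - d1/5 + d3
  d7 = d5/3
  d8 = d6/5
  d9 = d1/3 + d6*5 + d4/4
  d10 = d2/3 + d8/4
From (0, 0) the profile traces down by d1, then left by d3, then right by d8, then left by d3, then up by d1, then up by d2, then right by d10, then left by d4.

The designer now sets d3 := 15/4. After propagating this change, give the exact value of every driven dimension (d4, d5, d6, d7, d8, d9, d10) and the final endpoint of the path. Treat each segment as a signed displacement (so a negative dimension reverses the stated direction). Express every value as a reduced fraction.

d4 = 253/48
d5 = 64/3
d6 = 1957/240
d7 = 64/9
d8 = 1957/1200
d9 = 25075/576
d10 = 9719/1600
endpoint = (-1621/320, 17)

Apply edit: d3 := 15/4
  d4 = d3/4 + d1 = 253/48
  d5 = d1 + d2 = 64/3
  d6 = d4 - d1/5 + d3 = 1957/240
  d7 = d5/3 = 64/9
  d8 = d6/5 = 1957/1200
  d9 = d1/3 + d6*5 + d4/4 = 25075/576
  d10 = d2/3 + d8/4 = 9719/1600
Walk from origin (0, 0):
  seg 1: down by d1 = 13/3 → (0, -13/3)
  seg 2: left by d3 = 15/4 → (-15/4, -13/3)
  seg 3: right by d8 = 1957/1200 → (-2543/1200, -13/3)
  seg 4: left by d3 = 15/4 → (-7043/1200, -13/3)
  seg 5: up by d1 = 13/3 → (-7043/1200, 0)
  seg 6: up by d2 = 17 → (-7043/1200, 17)
  seg 7: right by d10 = 9719/1600 → (197/960, 17)
  seg 8: left by d4 = 253/48 → (-1621/320, 17)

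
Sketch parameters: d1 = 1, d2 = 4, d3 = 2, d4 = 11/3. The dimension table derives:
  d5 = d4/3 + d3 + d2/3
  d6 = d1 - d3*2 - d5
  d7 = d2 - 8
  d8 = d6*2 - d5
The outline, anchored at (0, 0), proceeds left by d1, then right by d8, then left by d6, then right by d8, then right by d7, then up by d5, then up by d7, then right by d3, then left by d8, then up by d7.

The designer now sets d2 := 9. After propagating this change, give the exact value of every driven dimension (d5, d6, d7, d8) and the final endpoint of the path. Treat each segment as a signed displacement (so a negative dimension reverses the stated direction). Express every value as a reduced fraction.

Apply edit: d2 := 9
  d5 = d4/3 + d3 + d2/3 = 56/9
  d6 = d1 - d3*2 - d5 = -83/9
  d7 = d2 - 8 = 1
  d8 = d6*2 - d5 = -74/3
Walk from origin (0, 0):
  seg 1: left by d1 = 1 → (-1, 0)
  seg 2: right by d8 = -74/3 → (-77/3, 0)
  seg 3: left by d6 = -83/9 → (-148/9, 0)
  seg 4: right by d8 = -74/3 → (-370/9, 0)
  seg 5: right by d7 = 1 → (-361/9, 0)
  seg 6: up by d5 = 56/9 → (-361/9, 56/9)
  seg 7: up by d7 = 1 → (-361/9, 65/9)
  seg 8: right by d3 = 2 → (-343/9, 65/9)
  seg 9: left by d8 = -74/3 → (-121/9, 65/9)
  seg 10: up by d7 = 1 → (-121/9, 74/9)

d5 = 56/9
d6 = -83/9
d7 = 1
d8 = -74/3
endpoint = (-121/9, 74/9)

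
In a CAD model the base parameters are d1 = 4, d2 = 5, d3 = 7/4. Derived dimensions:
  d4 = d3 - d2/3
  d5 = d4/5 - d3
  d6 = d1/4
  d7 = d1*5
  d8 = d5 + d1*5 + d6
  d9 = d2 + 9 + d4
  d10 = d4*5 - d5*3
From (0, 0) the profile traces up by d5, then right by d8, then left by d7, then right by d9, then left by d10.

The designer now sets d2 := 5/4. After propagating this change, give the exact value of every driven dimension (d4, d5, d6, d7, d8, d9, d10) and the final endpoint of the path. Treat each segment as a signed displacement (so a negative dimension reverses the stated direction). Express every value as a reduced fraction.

d4 = 4/3
d5 = -89/60
d6 = 1
d7 = 20
d8 = 1171/60
d9 = 139/12
d10 = 667/60
endpoint = (-1/60, -89/60)

Apply edit: d2 := 5/4
  d4 = d3 - d2/3 = 4/3
  d5 = d4/5 - d3 = -89/60
  d6 = d1/4 = 1
  d7 = d1*5 = 20
  d8 = d5 + d1*5 + d6 = 1171/60
  d9 = d2 + 9 + d4 = 139/12
  d10 = d4*5 - d5*3 = 667/60
Walk from origin (0, 0):
  seg 1: up by d5 = -89/60 → (0, -89/60)
  seg 2: right by d8 = 1171/60 → (1171/60, -89/60)
  seg 3: left by d7 = 20 → (-29/60, -89/60)
  seg 4: right by d9 = 139/12 → (111/10, -89/60)
  seg 5: left by d10 = 667/60 → (-1/60, -89/60)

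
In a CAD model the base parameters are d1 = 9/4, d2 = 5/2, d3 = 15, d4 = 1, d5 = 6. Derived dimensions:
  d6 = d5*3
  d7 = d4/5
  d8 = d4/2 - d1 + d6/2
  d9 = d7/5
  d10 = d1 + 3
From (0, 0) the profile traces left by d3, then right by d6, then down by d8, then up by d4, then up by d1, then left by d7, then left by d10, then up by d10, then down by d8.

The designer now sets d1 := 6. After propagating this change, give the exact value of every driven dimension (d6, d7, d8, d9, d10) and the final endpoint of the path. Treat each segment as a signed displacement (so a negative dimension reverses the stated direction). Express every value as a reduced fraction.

d6 = 18
d7 = 1/5
d8 = 7/2
d9 = 1/25
d10 = 9
endpoint = (-31/5, 9)

Apply edit: d1 := 6
  d6 = d5*3 = 18
  d7 = d4/5 = 1/5
  d8 = d4/2 - d1 + d6/2 = 7/2
  d9 = d7/5 = 1/25
  d10 = d1 + 3 = 9
Walk from origin (0, 0):
  seg 1: left by d3 = 15 → (-15, 0)
  seg 2: right by d6 = 18 → (3, 0)
  seg 3: down by d8 = 7/2 → (3, -7/2)
  seg 4: up by d4 = 1 → (3, -5/2)
  seg 5: up by d1 = 6 → (3, 7/2)
  seg 6: left by d7 = 1/5 → (14/5, 7/2)
  seg 7: left by d10 = 9 → (-31/5, 7/2)
  seg 8: up by d10 = 9 → (-31/5, 25/2)
  seg 9: down by d8 = 7/2 → (-31/5, 9)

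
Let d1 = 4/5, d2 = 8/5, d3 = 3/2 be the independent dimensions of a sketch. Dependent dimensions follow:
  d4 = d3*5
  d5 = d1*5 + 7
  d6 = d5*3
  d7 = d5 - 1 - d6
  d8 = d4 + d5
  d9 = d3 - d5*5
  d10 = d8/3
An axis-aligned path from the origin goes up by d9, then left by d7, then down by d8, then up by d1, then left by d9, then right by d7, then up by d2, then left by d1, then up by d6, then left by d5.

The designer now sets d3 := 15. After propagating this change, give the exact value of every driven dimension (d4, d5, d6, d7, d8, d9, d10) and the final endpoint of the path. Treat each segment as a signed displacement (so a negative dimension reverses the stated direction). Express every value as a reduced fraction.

Apply edit: d3 := 15
  d4 = d3*5 = 75
  d5 = d1*5 + 7 = 11
  d6 = d5*3 = 33
  d7 = d5 - 1 - d6 = -23
  d8 = d4 + d5 = 86
  d9 = d3 - d5*5 = -40
  d10 = d8/3 = 86/3
Walk from origin (0, 0):
  seg 1: up by d9 = -40 → (0, -40)
  seg 2: left by d7 = -23 → (23, -40)
  seg 3: down by d8 = 86 → (23, -126)
  seg 4: up by d1 = 4/5 → (23, -626/5)
  seg 5: left by d9 = -40 → (63, -626/5)
  seg 6: right by d7 = -23 → (40, -626/5)
  seg 7: up by d2 = 8/5 → (40, -618/5)
  seg 8: left by d1 = 4/5 → (196/5, -618/5)
  seg 9: up by d6 = 33 → (196/5, -453/5)
  seg 10: left by d5 = 11 → (141/5, -453/5)

d4 = 75
d5 = 11
d6 = 33
d7 = -23
d8 = 86
d9 = -40
d10 = 86/3
endpoint = (141/5, -453/5)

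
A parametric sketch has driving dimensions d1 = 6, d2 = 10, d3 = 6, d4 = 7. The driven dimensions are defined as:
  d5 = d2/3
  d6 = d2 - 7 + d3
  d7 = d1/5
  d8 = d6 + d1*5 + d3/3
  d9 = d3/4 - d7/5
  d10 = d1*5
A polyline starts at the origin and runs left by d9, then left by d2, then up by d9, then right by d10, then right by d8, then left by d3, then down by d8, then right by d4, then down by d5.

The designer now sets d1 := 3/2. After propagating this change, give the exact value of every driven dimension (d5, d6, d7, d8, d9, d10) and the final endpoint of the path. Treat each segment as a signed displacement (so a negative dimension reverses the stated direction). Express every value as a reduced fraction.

d5 = 10/3
d6 = 9
d7 = 3/10
d8 = 37/2
d9 = 36/25
d10 = 15/2
endpoint = (389/25, -3059/150)

Apply edit: d1 := 3/2
  d5 = d2/3 = 10/3
  d6 = d2 - 7 + d3 = 9
  d7 = d1/5 = 3/10
  d8 = d6 + d1*5 + d3/3 = 37/2
  d9 = d3/4 - d7/5 = 36/25
  d10 = d1*5 = 15/2
Walk from origin (0, 0):
  seg 1: left by d9 = 36/25 → (-36/25, 0)
  seg 2: left by d2 = 10 → (-286/25, 0)
  seg 3: up by d9 = 36/25 → (-286/25, 36/25)
  seg 4: right by d10 = 15/2 → (-197/50, 36/25)
  seg 5: right by d8 = 37/2 → (364/25, 36/25)
  seg 6: left by d3 = 6 → (214/25, 36/25)
  seg 7: down by d8 = 37/2 → (214/25, -853/50)
  seg 8: right by d4 = 7 → (389/25, -853/50)
  seg 9: down by d5 = 10/3 → (389/25, -3059/150)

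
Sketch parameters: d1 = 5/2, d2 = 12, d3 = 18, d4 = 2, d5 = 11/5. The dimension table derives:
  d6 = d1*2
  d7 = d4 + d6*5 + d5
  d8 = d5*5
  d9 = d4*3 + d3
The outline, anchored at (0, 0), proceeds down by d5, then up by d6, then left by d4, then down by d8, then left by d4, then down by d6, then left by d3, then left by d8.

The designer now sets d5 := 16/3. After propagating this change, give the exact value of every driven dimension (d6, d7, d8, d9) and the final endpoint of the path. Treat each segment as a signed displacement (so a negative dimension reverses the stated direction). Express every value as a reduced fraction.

d6 = 5
d7 = 97/3
d8 = 80/3
d9 = 24
endpoint = (-146/3, -32)

Apply edit: d5 := 16/3
  d6 = d1*2 = 5
  d7 = d4 + d6*5 + d5 = 97/3
  d8 = d5*5 = 80/3
  d9 = d4*3 + d3 = 24
Walk from origin (0, 0):
  seg 1: down by d5 = 16/3 → (0, -16/3)
  seg 2: up by d6 = 5 → (0, -1/3)
  seg 3: left by d4 = 2 → (-2, -1/3)
  seg 4: down by d8 = 80/3 → (-2, -27)
  seg 5: left by d4 = 2 → (-4, -27)
  seg 6: down by d6 = 5 → (-4, -32)
  seg 7: left by d3 = 18 → (-22, -32)
  seg 8: left by d8 = 80/3 → (-146/3, -32)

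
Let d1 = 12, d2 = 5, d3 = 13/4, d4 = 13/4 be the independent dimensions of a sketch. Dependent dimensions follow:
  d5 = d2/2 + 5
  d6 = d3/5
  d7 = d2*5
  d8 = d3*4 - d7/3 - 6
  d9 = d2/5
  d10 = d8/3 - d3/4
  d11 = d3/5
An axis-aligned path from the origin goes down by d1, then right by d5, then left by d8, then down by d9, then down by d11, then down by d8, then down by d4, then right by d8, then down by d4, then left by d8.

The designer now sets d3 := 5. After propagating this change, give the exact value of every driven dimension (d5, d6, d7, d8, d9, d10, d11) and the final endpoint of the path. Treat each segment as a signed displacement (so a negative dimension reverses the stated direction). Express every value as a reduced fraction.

d5 = 15/2
d6 = 1
d7 = 25
d8 = 17/3
d9 = 1
d10 = 23/36
d11 = 1
endpoint = (11/6, -157/6)

Apply edit: d3 := 5
  d5 = d2/2 + 5 = 15/2
  d6 = d3/5 = 1
  d7 = d2*5 = 25
  d8 = d3*4 - d7/3 - 6 = 17/3
  d9 = d2/5 = 1
  d10 = d8/3 - d3/4 = 23/36
  d11 = d3/5 = 1
Walk from origin (0, 0):
  seg 1: down by d1 = 12 → (0, -12)
  seg 2: right by d5 = 15/2 → (15/2, -12)
  seg 3: left by d8 = 17/3 → (11/6, -12)
  seg 4: down by d9 = 1 → (11/6, -13)
  seg 5: down by d11 = 1 → (11/6, -14)
  seg 6: down by d8 = 17/3 → (11/6, -59/3)
  seg 7: down by d4 = 13/4 → (11/6, -275/12)
  seg 8: right by d8 = 17/3 → (15/2, -275/12)
  seg 9: down by d4 = 13/4 → (15/2, -157/6)
  seg 10: left by d8 = 17/3 → (11/6, -157/6)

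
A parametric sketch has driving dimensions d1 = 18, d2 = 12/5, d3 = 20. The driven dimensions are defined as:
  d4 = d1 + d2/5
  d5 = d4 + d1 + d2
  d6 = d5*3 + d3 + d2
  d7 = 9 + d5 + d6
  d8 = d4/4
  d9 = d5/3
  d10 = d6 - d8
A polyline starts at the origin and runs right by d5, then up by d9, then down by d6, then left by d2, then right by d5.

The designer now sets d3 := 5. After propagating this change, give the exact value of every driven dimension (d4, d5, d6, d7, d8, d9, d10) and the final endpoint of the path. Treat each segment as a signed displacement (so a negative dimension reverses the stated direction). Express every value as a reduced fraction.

Apply edit: d3 := 5
  d4 = d1 + d2/5 = 462/25
  d5 = d4 + d1 + d2 = 972/25
  d6 = d5*3 + d3 + d2 = 3101/25
  d7 = 9 + d5 + d6 = 4298/25
  d8 = d4/4 = 231/50
  d9 = d5/3 = 324/25
  d10 = d6 - d8 = 5971/50
Walk from origin (0, 0):
  seg 1: right by d5 = 972/25 → (972/25, 0)
  seg 2: up by d9 = 324/25 → (972/25, 324/25)
  seg 3: down by d6 = 3101/25 → (972/25, -2777/25)
  seg 4: left by d2 = 12/5 → (912/25, -2777/25)
  seg 5: right by d5 = 972/25 → (1884/25, -2777/25)

d4 = 462/25
d5 = 972/25
d6 = 3101/25
d7 = 4298/25
d8 = 231/50
d9 = 324/25
d10 = 5971/50
endpoint = (1884/25, -2777/25)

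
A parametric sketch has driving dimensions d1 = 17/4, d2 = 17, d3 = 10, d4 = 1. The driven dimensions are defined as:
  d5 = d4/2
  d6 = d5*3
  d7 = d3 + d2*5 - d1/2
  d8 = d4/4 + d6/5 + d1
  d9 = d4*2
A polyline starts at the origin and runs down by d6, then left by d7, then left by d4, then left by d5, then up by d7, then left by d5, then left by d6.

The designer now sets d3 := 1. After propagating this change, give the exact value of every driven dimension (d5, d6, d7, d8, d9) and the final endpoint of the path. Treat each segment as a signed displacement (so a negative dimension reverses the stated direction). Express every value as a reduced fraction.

Apply edit: d3 := 1
  d5 = d4/2 = 1/2
  d6 = d5*3 = 3/2
  d7 = d3 + d2*5 - d1/2 = 671/8
  d8 = d4/4 + d6/5 + d1 = 24/5
  d9 = d4*2 = 2
Walk from origin (0, 0):
  seg 1: down by d6 = 3/2 → (0, -3/2)
  seg 2: left by d7 = 671/8 → (-671/8, -3/2)
  seg 3: left by d4 = 1 → (-679/8, -3/2)
  seg 4: left by d5 = 1/2 → (-683/8, -3/2)
  seg 5: up by d7 = 671/8 → (-683/8, 659/8)
  seg 6: left by d5 = 1/2 → (-687/8, 659/8)
  seg 7: left by d6 = 3/2 → (-699/8, 659/8)

d5 = 1/2
d6 = 3/2
d7 = 671/8
d8 = 24/5
d9 = 2
endpoint = (-699/8, 659/8)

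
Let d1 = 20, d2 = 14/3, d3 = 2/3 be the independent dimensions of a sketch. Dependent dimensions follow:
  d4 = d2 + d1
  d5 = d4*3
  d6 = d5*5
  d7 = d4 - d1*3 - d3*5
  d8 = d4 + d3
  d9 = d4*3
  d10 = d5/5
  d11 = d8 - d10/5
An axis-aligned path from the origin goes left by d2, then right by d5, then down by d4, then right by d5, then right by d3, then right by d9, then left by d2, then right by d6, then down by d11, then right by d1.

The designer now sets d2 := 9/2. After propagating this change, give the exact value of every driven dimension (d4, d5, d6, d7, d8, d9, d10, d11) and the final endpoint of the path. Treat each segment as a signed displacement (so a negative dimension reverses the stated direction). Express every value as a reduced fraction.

Apply edit: d2 := 9/2
  d4 = d2 + d1 = 49/2
  d5 = d4*3 = 147/2
  d6 = d5*5 = 735/2
  d7 = d4 - d1*3 - d3*5 = -233/6
  d8 = d4 + d3 = 151/6
  d9 = d4*3 = 147/2
  d10 = d5/5 = 147/10
  d11 = d8 - d10/5 = 1667/75
Walk from origin (0, 0):
  seg 1: left by d2 = 9/2 → (-9/2, 0)
  seg 2: right by d5 = 147/2 → (69, 0)
  seg 3: down by d4 = 49/2 → (69, -49/2)
  seg 4: right by d5 = 147/2 → (285/2, -49/2)
  seg 5: right by d3 = 2/3 → (859/6, -49/2)
  seg 6: right by d9 = 147/2 → (650/3, -49/2)
  seg 7: left by d2 = 9/2 → (1273/6, -49/2)
  seg 8: right by d6 = 735/2 → (1739/3, -49/2)
  seg 9: down by d11 = 1667/75 → (1739/3, -7009/150)
  seg 10: right by d1 = 20 → (1799/3, -7009/150)

d4 = 49/2
d5 = 147/2
d6 = 735/2
d7 = -233/6
d8 = 151/6
d9 = 147/2
d10 = 147/10
d11 = 1667/75
endpoint = (1799/3, -7009/150)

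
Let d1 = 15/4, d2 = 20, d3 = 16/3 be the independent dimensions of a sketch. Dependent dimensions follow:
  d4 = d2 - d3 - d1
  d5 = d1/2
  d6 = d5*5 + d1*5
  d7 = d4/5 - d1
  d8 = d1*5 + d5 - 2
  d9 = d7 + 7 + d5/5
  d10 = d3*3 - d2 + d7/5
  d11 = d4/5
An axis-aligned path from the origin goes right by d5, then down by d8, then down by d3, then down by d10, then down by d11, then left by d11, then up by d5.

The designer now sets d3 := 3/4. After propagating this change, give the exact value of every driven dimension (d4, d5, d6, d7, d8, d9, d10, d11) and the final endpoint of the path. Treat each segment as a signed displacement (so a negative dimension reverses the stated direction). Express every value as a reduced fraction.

d4 = 31/2
d5 = 15/8
d6 = 225/8
d7 = -13/20
d8 = 149/8
d9 = 269/40
d10 = -447/25
d11 = 31/10
endpoint = (-49/40, -68/25)

Apply edit: d3 := 3/4
  d4 = d2 - d3 - d1 = 31/2
  d5 = d1/2 = 15/8
  d6 = d5*5 + d1*5 = 225/8
  d7 = d4/5 - d1 = -13/20
  d8 = d1*5 + d5 - 2 = 149/8
  d9 = d7 + 7 + d5/5 = 269/40
  d10 = d3*3 - d2 + d7/5 = -447/25
  d11 = d4/5 = 31/10
Walk from origin (0, 0):
  seg 1: right by d5 = 15/8 → (15/8, 0)
  seg 2: down by d8 = 149/8 → (15/8, -149/8)
  seg 3: down by d3 = 3/4 → (15/8, -155/8)
  seg 4: down by d10 = -447/25 → (15/8, -299/200)
  seg 5: down by d11 = 31/10 → (15/8, -919/200)
  seg 6: left by d11 = 31/10 → (-49/40, -919/200)
  seg 7: up by d5 = 15/8 → (-49/40, -68/25)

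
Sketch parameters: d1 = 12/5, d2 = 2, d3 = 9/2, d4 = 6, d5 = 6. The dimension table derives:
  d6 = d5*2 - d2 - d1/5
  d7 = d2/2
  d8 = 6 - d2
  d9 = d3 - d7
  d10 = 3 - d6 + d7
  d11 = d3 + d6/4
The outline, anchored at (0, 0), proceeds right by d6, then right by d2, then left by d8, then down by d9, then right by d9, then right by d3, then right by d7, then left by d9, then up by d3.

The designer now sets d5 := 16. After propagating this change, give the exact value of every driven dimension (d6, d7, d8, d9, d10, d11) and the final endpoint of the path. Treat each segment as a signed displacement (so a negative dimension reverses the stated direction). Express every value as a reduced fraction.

Apply edit: d5 := 16
  d6 = d5*2 - d2 - d1/5 = 738/25
  d7 = d2/2 = 1
  d8 = 6 - d2 = 4
  d9 = d3 - d7 = 7/2
  d10 = 3 - d6 + d7 = -638/25
  d11 = d3 + d6/4 = 297/25
Walk from origin (0, 0):
  seg 1: right by d6 = 738/25 → (738/25, 0)
  seg 2: right by d2 = 2 → (788/25, 0)
  seg 3: left by d8 = 4 → (688/25, 0)
  seg 4: down by d9 = 7/2 → (688/25, -7/2)
  seg 5: right by d9 = 7/2 → (1551/50, -7/2)
  seg 6: right by d3 = 9/2 → (888/25, -7/2)
  seg 7: right by d7 = 1 → (913/25, -7/2)
  seg 8: left by d9 = 7/2 → (1651/50, -7/2)
  seg 9: up by d3 = 9/2 → (1651/50, 1)

d6 = 738/25
d7 = 1
d8 = 4
d9 = 7/2
d10 = -638/25
d11 = 297/25
endpoint = (1651/50, 1)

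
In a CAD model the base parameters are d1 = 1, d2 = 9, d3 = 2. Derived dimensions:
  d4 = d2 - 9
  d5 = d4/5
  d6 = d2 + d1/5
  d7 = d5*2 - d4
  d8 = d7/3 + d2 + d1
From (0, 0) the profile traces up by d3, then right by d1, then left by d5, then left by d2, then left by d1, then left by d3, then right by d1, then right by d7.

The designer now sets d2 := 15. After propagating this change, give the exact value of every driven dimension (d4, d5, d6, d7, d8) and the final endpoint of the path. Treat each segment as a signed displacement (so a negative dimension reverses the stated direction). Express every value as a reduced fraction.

d4 = 6
d5 = 6/5
d6 = 76/5
d7 = -18/5
d8 = 74/5
endpoint = (-104/5, 2)

Apply edit: d2 := 15
  d4 = d2 - 9 = 6
  d5 = d4/5 = 6/5
  d6 = d2 + d1/5 = 76/5
  d7 = d5*2 - d4 = -18/5
  d8 = d7/3 + d2 + d1 = 74/5
Walk from origin (0, 0):
  seg 1: up by d3 = 2 → (0, 2)
  seg 2: right by d1 = 1 → (1, 2)
  seg 3: left by d5 = 6/5 → (-1/5, 2)
  seg 4: left by d2 = 15 → (-76/5, 2)
  seg 5: left by d1 = 1 → (-81/5, 2)
  seg 6: left by d3 = 2 → (-91/5, 2)
  seg 7: right by d1 = 1 → (-86/5, 2)
  seg 8: right by d7 = -18/5 → (-104/5, 2)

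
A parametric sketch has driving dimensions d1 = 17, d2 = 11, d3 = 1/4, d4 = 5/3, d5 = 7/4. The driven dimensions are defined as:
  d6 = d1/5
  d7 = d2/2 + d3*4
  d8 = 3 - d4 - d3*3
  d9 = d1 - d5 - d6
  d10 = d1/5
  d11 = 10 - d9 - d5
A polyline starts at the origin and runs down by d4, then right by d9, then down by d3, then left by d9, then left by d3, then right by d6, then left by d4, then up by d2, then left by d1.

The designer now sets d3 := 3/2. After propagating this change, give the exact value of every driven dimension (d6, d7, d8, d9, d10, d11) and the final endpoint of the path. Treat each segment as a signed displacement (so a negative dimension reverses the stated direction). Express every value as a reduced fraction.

Apply edit: d3 := 3/2
  d6 = d1/5 = 17/5
  d7 = d2/2 + d3*4 = 23/2
  d8 = 3 - d4 - d3*3 = -19/6
  d9 = d1 - d5 - d6 = 237/20
  d10 = d1/5 = 17/5
  d11 = 10 - d9 - d5 = -18/5
Walk from origin (0, 0):
  seg 1: down by d4 = 5/3 → (0, -5/3)
  seg 2: right by d9 = 237/20 → (237/20, -5/3)
  seg 3: down by d3 = 3/2 → (237/20, -19/6)
  seg 4: left by d9 = 237/20 → (0, -19/6)
  seg 5: left by d3 = 3/2 → (-3/2, -19/6)
  seg 6: right by d6 = 17/5 → (19/10, -19/6)
  seg 7: left by d4 = 5/3 → (7/30, -19/6)
  seg 8: up by d2 = 11 → (7/30, 47/6)
  seg 9: left by d1 = 17 → (-503/30, 47/6)

d6 = 17/5
d7 = 23/2
d8 = -19/6
d9 = 237/20
d10 = 17/5
d11 = -18/5
endpoint = (-503/30, 47/6)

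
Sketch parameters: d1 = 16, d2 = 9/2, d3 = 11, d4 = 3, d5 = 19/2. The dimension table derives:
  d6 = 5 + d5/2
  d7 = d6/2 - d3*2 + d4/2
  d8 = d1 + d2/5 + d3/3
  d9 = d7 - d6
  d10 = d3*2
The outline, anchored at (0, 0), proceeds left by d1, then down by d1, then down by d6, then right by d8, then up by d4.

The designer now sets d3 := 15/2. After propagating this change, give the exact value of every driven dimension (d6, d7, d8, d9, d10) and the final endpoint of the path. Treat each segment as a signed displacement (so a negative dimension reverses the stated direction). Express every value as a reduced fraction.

d6 = 39/4
d7 = -69/8
d8 = 97/5
d9 = -147/8
d10 = 15
endpoint = (17/5, -91/4)

Apply edit: d3 := 15/2
  d6 = 5 + d5/2 = 39/4
  d7 = d6/2 - d3*2 + d4/2 = -69/8
  d8 = d1 + d2/5 + d3/3 = 97/5
  d9 = d7 - d6 = -147/8
  d10 = d3*2 = 15
Walk from origin (0, 0):
  seg 1: left by d1 = 16 → (-16, 0)
  seg 2: down by d1 = 16 → (-16, -16)
  seg 3: down by d6 = 39/4 → (-16, -103/4)
  seg 4: right by d8 = 97/5 → (17/5, -103/4)
  seg 5: up by d4 = 3 → (17/5, -91/4)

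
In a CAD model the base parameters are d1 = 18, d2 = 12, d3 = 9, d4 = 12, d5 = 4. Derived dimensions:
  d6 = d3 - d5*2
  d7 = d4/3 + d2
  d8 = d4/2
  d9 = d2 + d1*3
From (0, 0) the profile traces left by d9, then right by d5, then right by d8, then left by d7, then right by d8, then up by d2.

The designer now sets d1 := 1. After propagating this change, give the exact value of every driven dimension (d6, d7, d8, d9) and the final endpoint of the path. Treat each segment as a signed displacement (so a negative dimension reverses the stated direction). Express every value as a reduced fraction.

Apply edit: d1 := 1
  d6 = d3 - d5*2 = 1
  d7 = d4/3 + d2 = 16
  d8 = d4/2 = 6
  d9 = d2 + d1*3 = 15
Walk from origin (0, 0):
  seg 1: left by d9 = 15 → (-15, 0)
  seg 2: right by d5 = 4 → (-11, 0)
  seg 3: right by d8 = 6 → (-5, 0)
  seg 4: left by d7 = 16 → (-21, 0)
  seg 5: right by d8 = 6 → (-15, 0)
  seg 6: up by d2 = 12 → (-15, 12)

d6 = 1
d7 = 16
d8 = 6
d9 = 15
endpoint = (-15, 12)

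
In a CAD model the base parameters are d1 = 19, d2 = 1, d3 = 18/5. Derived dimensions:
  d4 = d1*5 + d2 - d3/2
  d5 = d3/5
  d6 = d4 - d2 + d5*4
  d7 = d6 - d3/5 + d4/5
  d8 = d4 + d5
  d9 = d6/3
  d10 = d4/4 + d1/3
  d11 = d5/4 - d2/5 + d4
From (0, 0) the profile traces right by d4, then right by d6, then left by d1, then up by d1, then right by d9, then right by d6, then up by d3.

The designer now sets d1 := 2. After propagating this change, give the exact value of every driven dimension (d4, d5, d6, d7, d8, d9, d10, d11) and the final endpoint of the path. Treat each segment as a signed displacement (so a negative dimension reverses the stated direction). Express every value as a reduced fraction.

Apply edit: d1 := 2
  d4 = d1*5 + d2 - d3/2 = 46/5
  d5 = d3/5 = 18/25
  d6 = d4 - d2 + d5*4 = 277/25
  d7 = d6 - d3/5 + d4/5 = 61/5
  d8 = d4 + d5 = 248/25
  d9 = d6/3 = 277/75
  d10 = d4/4 + d1/3 = 89/30
  d11 = d5/4 - d2/5 + d4 = 459/50
Walk from origin (0, 0):
  seg 1: right by d4 = 46/5 → (46/5, 0)
  seg 2: right by d6 = 277/25 → (507/25, 0)
  seg 3: left by d1 = 2 → (457/25, 0)
  seg 4: up by d1 = 2 → (457/25, 2)
  seg 5: right by d9 = 277/75 → (1648/75, 2)
  seg 6: right by d6 = 277/25 → (2479/75, 2)
  seg 7: up by d3 = 18/5 → (2479/75, 28/5)

d4 = 46/5
d5 = 18/25
d6 = 277/25
d7 = 61/5
d8 = 248/25
d9 = 277/75
d10 = 89/30
d11 = 459/50
endpoint = (2479/75, 28/5)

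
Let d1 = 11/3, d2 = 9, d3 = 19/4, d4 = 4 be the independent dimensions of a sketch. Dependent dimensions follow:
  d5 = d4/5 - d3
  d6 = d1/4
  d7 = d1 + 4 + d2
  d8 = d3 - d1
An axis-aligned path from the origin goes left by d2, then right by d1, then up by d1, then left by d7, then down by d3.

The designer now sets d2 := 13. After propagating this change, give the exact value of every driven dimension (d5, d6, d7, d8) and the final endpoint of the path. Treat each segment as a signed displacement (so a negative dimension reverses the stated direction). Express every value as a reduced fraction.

Apply edit: d2 := 13
  d5 = d4/5 - d3 = -79/20
  d6 = d1/4 = 11/12
  d7 = d1 + 4 + d2 = 62/3
  d8 = d3 - d1 = 13/12
Walk from origin (0, 0):
  seg 1: left by d2 = 13 → (-13, 0)
  seg 2: right by d1 = 11/3 → (-28/3, 0)
  seg 3: up by d1 = 11/3 → (-28/3, 11/3)
  seg 4: left by d7 = 62/3 → (-30, 11/3)
  seg 5: down by d3 = 19/4 → (-30, -13/12)

d5 = -79/20
d6 = 11/12
d7 = 62/3
d8 = 13/12
endpoint = (-30, -13/12)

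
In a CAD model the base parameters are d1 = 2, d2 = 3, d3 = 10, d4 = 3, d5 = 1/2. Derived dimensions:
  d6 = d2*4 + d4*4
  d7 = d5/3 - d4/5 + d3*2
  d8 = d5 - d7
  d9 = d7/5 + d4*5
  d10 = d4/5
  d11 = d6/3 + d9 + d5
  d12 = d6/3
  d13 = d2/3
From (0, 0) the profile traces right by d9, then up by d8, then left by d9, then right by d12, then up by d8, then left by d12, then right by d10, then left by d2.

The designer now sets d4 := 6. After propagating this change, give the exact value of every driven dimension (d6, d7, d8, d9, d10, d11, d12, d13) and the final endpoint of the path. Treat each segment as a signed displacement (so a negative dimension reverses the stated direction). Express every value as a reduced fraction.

d6 = 36
d7 = 569/30
d8 = -277/15
d9 = 5069/150
d10 = 6/5
d11 = 3472/75
d12 = 12
d13 = 1
endpoint = (-9/5, -554/15)

Apply edit: d4 := 6
  d6 = d2*4 + d4*4 = 36
  d7 = d5/3 - d4/5 + d3*2 = 569/30
  d8 = d5 - d7 = -277/15
  d9 = d7/5 + d4*5 = 5069/150
  d10 = d4/5 = 6/5
  d11 = d6/3 + d9 + d5 = 3472/75
  d12 = d6/3 = 12
  d13 = d2/3 = 1
Walk from origin (0, 0):
  seg 1: right by d9 = 5069/150 → (5069/150, 0)
  seg 2: up by d8 = -277/15 → (5069/150, -277/15)
  seg 3: left by d9 = 5069/150 → (0, -277/15)
  seg 4: right by d12 = 12 → (12, -277/15)
  seg 5: up by d8 = -277/15 → (12, -554/15)
  seg 6: left by d12 = 12 → (0, -554/15)
  seg 7: right by d10 = 6/5 → (6/5, -554/15)
  seg 8: left by d2 = 3 → (-9/5, -554/15)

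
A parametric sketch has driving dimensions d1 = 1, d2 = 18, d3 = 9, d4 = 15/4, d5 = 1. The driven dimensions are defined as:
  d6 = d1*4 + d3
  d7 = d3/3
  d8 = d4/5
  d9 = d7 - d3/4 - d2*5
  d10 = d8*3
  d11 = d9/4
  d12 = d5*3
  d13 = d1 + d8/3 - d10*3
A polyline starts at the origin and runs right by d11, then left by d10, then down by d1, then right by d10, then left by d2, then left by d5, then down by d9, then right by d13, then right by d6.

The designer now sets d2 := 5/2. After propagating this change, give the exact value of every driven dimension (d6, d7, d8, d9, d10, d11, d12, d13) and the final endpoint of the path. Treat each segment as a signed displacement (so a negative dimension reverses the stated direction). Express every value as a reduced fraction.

Apply edit: d2 := 5/2
  d6 = d1*4 + d3 = 13
  d7 = d3/3 = 3
  d8 = d4/5 = 3/4
  d9 = d7 - d3/4 - d2*5 = -47/4
  d10 = d8*3 = 9/4
  d11 = d9/4 = -47/16
  d12 = d5*3 = 3
  d13 = d1 + d8/3 - d10*3 = -11/2
Walk from origin (0, 0):
  seg 1: right by d11 = -47/16 → (-47/16, 0)
  seg 2: left by d10 = 9/4 → (-83/16, 0)
  seg 3: down by d1 = 1 → (-83/16, -1)
  seg 4: right by d10 = 9/4 → (-47/16, -1)
  seg 5: left by d2 = 5/2 → (-87/16, -1)
  seg 6: left by d5 = 1 → (-103/16, -1)
  seg 7: down by d9 = -47/4 → (-103/16, 43/4)
  seg 8: right by d13 = -11/2 → (-191/16, 43/4)
  seg 9: right by d6 = 13 → (17/16, 43/4)

d6 = 13
d7 = 3
d8 = 3/4
d9 = -47/4
d10 = 9/4
d11 = -47/16
d12 = 3
d13 = -11/2
endpoint = (17/16, 43/4)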